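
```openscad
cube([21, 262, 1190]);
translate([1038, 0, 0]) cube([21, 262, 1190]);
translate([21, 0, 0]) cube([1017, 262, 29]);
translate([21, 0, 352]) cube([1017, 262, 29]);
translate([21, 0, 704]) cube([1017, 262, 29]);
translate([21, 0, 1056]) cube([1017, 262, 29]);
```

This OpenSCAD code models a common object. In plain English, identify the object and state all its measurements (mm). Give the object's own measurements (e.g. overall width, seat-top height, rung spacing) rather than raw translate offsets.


An open bookshelf. Two side panels, each 21 mm thick, 262 mm deep and 1190 mm tall, stand 1059 mm apart (outside-to-outside). Between them sit 4 shelves, each 29 mm thick and 262 mm deep, spanning the full gap between the sides. The bottom shelf rests on the floor (its underside at z = 0) and the clear gap between one shelf's top and the next shelf's underside is 323 mm.


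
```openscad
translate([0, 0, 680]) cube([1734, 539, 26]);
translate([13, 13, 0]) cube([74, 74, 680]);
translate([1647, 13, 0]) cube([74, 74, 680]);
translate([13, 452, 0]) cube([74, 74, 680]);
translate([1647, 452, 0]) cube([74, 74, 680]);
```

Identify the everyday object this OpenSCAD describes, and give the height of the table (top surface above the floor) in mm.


A table. The table height is 706 mm.

A 1734×539×26 slab sits at z = 680 on four 74 mm square posts — a table. The top surface is at 680 + 26 = 706 mm.


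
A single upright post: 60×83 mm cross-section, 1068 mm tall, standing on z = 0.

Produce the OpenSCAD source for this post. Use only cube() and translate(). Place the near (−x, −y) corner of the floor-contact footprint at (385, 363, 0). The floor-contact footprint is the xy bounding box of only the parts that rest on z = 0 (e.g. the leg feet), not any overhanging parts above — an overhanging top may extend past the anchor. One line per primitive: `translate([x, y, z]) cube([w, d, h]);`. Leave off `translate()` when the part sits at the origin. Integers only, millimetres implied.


translate([385, 363, 0]) cube([60, 83, 1068]);


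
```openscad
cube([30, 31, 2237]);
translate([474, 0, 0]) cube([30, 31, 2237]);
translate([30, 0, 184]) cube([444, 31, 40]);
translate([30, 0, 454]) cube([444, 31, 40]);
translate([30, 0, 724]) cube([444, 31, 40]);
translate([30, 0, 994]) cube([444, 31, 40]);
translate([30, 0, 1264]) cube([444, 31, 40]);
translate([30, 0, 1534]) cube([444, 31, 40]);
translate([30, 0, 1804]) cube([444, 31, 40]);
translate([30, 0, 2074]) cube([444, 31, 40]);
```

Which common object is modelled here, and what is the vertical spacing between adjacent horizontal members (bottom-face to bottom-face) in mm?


A ladder. The rung spacing is 270 mm.

Two tall 30×31 posts with 8 short bars between them — a ladder. Adjacent rungs sit at z = 184 and z = 454, so the spacing is 454 − 184 = 270 mm.


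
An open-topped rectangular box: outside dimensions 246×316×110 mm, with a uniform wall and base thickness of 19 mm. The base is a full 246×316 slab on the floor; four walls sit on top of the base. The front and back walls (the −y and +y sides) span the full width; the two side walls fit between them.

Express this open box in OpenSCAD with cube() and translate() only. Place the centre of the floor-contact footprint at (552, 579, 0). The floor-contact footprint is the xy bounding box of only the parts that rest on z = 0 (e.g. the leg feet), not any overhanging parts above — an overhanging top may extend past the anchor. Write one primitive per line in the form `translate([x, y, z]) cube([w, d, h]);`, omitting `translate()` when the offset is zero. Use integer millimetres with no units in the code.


translate([429, 421, 0]) cube([246, 316, 19]);
translate([429, 421, 19]) cube([246, 19, 91]);
translate([429, 718, 19]) cube([246, 19, 91]);
translate([429, 440, 19]) cube([19, 278, 91]);
translate([656, 440, 19]) cube([19, 278, 91]);


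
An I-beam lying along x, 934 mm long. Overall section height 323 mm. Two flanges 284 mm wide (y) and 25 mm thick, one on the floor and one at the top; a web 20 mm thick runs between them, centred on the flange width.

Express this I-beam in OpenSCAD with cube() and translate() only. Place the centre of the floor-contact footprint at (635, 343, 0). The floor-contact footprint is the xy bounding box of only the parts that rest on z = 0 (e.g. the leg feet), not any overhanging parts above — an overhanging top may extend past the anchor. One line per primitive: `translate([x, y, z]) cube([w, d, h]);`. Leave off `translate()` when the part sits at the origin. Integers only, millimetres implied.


translate([168, 201, 0]) cube([934, 284, 25]);
translate([168, 333, 25]) cube([934, 20, 273]);
translate([168, 201, 298]) cube([934, 284, 25]);


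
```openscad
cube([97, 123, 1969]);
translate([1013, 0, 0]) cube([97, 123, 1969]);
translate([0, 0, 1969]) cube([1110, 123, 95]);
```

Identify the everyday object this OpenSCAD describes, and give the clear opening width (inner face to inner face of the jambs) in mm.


A door frame. The clear opening width is 916 mm.

Two 1969 mm tall posts with a header on top — a door frame. The left jamb is 97 mm wide at x = 0; the right jamb starts at x = 1013. The clear opening is 1013 − 97 = 916 mm.


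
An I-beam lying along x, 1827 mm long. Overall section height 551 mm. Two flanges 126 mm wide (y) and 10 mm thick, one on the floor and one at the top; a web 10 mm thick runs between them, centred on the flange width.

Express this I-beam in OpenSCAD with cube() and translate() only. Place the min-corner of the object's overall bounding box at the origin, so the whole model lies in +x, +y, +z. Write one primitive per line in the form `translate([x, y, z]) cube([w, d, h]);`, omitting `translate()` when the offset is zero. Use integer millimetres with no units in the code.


cube([1827, 126, 10]);
translate([0, 58, 10]) cube([1827, 10, 531]);
translate([0, 0, 541]) cube([1827, 126, 10]);


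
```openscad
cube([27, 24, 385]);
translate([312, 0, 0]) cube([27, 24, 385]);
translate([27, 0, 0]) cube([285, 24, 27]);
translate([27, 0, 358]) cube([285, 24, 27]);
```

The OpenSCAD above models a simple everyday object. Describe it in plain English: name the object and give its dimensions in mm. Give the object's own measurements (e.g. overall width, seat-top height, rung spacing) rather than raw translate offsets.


A rectangular picture frame lying in the x–z plane (depth along y). The opening is 285 mm wide (x) by 331 mm tall (z), surrounded by a border 27 mm wide on all four sides. The frame is 24 mm deep and is made of two full-height vertical stiles with two horizontal rails fitted between them.


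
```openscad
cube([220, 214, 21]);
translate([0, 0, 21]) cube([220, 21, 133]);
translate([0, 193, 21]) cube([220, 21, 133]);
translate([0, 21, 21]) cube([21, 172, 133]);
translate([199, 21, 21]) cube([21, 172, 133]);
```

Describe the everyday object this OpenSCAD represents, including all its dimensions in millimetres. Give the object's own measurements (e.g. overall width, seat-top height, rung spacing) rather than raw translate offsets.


An open-topped rectangular box: outside dimensions 220×214×154 mm, with a uniform wall and base thickness of 21 mm. The base is a full 220×214 slab on the floor; four walls sit on top of the base. The front and back walls (the −y and +y sides) span the full width; the two side walls fit between them.


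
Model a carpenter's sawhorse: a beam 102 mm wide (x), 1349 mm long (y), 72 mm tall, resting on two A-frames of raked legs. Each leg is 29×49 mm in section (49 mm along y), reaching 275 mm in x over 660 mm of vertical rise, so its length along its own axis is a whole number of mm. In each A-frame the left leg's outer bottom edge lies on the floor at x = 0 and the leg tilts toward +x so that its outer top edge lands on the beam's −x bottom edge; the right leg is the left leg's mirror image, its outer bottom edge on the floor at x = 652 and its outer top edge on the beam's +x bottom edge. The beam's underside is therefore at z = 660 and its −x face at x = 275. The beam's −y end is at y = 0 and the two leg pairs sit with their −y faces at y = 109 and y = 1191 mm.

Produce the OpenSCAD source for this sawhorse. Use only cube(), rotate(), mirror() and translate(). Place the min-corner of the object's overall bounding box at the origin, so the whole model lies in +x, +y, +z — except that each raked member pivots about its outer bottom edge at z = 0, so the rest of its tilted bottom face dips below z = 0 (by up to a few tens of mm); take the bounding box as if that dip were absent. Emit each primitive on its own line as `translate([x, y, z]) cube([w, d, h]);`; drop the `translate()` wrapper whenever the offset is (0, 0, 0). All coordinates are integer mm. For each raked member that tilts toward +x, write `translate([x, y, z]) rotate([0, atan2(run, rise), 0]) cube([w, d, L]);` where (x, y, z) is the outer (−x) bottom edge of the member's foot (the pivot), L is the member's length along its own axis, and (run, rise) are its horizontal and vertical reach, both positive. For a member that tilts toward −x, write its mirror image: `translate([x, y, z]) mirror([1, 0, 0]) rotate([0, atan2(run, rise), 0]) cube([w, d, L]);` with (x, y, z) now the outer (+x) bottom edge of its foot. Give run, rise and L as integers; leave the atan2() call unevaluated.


translate([275, 0, 660]) cube([102, 1349, 72]);
translate([0, 109, 0]) rotate([0, atan2(275, 660), 0]) cube([29, 49, 715]);
translate([652, 109, 0]) mirror([1, 0, 0]) rotate([0, atan2(275, 660), 0]) cube([29, 49, 715]);
translate([0, 1191, 0]) rotate([0, atan2(275, 660), 0]) cube([29, 49, 715]);
translate([652, 1191, 0]) mirror([1, 0, 0]) rotate([0, atan2(275, 660), 0]) cube([29, 49, 715]);


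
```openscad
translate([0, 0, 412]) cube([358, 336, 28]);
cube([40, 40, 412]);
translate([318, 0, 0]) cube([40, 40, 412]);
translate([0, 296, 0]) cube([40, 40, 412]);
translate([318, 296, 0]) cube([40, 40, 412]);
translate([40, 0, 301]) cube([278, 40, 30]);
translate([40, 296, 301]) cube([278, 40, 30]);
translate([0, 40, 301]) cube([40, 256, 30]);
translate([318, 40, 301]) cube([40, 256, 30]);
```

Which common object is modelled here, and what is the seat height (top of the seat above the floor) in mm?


A stool. The seat height is 440 mm.

A 358×336×28 slab at z = 412 on four corner posts — a stool. The seat top is 412 + 28 = 440 mm.


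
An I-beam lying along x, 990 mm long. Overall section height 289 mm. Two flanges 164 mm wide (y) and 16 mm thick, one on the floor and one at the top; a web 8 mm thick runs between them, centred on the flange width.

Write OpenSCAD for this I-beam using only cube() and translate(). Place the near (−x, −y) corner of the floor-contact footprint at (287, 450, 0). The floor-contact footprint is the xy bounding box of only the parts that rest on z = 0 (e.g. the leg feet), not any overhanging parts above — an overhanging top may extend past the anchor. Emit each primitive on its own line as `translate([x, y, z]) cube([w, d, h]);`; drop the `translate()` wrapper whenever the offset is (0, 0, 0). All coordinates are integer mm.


translate([287, 450, 0]) cube([990, 164, 16]);
translate([287, 528, 16]) cube([990, 8, 257]);
translate([287, 450, 273]) cube([990, 164, 16]);


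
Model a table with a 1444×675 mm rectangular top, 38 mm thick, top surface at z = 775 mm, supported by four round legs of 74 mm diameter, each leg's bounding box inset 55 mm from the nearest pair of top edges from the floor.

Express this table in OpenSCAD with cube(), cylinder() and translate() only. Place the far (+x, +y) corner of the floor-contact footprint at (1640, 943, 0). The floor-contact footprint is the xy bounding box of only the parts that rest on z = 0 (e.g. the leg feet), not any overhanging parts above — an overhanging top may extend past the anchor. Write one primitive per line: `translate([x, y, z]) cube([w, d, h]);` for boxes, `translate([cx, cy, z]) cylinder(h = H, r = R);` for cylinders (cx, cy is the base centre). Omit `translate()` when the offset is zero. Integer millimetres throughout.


translate([251, 323, 737]) cube([1444, 675, 38]);
translate([343, 415, 0]) cylinder(h = 737, r = 37);
translate([1603, 415, 0]) cylinder(h = 737, r = 37);
translate([343, 906, 0]) cylinder(h = 737, r = 37);
translate([1603, 906, 0]) cylinder(h = 737, r = 37);


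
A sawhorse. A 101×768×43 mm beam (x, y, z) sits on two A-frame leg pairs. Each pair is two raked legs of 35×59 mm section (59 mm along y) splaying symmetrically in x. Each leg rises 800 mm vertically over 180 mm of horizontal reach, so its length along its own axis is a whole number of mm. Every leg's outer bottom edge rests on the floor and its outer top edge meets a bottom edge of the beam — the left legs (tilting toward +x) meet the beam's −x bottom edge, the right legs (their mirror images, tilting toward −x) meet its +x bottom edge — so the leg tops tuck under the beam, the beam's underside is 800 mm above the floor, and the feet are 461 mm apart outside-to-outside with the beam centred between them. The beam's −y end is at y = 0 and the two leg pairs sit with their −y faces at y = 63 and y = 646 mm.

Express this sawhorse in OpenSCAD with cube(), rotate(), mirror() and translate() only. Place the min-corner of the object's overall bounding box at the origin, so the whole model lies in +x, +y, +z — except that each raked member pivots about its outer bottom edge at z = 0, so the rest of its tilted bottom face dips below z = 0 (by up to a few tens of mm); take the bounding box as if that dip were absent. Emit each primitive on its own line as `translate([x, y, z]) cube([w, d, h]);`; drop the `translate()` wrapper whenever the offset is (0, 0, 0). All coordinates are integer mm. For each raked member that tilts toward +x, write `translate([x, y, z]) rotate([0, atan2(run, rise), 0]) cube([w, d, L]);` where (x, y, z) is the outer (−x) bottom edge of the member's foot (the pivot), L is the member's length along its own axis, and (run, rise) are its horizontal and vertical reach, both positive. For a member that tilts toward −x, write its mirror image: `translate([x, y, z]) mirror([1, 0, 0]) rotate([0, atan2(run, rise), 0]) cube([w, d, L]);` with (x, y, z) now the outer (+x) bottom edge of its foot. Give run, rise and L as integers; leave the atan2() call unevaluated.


translate([180, 0, 800]) cube([101, 768, 43]);
translate([0, 63, 0]) rotate([0, atan2(180, 800), 0]) cube([35, 59, 820]);
translate([461, 63, 0]) mirror([1, 0, 0]) rotate([0, atan2(180, 800), 0]) cube([35, 59, 820]);
translate([0, 646, 0]) rotate([0, atan2(180, 800), 0]) cube([35, 59, 820]);
translate([461, 646, 0]) mirror([1, 0, 0]) rotate([0, atan2(180, 800), 0]) cube([35, 59, 820]);


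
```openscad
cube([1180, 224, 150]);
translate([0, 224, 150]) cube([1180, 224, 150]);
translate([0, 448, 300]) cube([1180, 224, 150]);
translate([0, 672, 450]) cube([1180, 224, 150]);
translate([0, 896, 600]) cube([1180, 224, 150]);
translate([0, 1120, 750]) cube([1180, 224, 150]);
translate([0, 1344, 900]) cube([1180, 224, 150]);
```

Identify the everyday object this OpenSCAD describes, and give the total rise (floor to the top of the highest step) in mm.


A staircase. The total rise is 1050 mm.

7 identical blocks, each offset up and back from the previous — a staircase. Each step is 150 mm tall and there are 7 of them, so the total rise is 7 × 150 = 1050 mm.


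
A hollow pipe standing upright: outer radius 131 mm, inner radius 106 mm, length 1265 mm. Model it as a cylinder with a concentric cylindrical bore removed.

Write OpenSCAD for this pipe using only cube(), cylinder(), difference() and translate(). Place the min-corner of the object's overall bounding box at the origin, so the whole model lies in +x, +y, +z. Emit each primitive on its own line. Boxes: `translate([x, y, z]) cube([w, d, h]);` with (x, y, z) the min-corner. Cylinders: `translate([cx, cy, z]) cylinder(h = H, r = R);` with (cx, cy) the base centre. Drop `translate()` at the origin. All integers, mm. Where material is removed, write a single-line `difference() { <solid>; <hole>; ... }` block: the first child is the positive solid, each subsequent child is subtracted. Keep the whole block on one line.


difference() { translate([131, 131, 0]) cylinder(h = 1265, r = 131); translate([131, 131, 0]) cylinder(h = 1265, r = 106); }


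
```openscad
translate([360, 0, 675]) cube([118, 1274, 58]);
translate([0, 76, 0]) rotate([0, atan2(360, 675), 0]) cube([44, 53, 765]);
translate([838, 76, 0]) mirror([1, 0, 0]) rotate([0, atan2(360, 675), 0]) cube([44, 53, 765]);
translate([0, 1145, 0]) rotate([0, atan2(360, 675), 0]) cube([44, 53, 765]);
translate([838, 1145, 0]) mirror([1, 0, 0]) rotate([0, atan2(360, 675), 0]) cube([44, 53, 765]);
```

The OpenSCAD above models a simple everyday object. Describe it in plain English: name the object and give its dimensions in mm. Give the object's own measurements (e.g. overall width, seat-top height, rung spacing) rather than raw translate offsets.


A sawhorse. A 118×1274×58 mm beam (x, y, z) sits on two A-frame leg pairs. Each pair is two raked legs of 44×53 mm section (53 mm along y) splaying symmetrically in x. Each leg rises 675 mm vertically over 360 mm of horizontal reach and is 765 mm long along its own axis. Every leg's outer bottom edge rests on the floor and its outer top edge meets a bottom edge of the beam — the left legs (tilting toward +x) meet the beam's −x bottom edge, the right legs (their mirror images, tilting toward −x) meet its +x bottom edge — so the leg tops tuck under the beam, the beam's underside is 675 mm above the floor, and the feet are 838 mm apart outside-to-outside with the beam centred between them. The two leg pairs are set in 76 mm from either end of the beam.


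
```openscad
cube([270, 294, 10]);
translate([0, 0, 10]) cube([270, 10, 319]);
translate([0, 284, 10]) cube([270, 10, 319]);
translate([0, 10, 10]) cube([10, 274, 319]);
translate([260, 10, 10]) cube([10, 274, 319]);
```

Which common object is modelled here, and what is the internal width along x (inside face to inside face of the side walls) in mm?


An open box. The internal width is 250 mm.

A 270×294 base slab with four walls standing on it — an open box. The base is 270 mm wide and the walls are 10 mm thick, so the internal width is 270 − 2 × 10 = 250 mm.


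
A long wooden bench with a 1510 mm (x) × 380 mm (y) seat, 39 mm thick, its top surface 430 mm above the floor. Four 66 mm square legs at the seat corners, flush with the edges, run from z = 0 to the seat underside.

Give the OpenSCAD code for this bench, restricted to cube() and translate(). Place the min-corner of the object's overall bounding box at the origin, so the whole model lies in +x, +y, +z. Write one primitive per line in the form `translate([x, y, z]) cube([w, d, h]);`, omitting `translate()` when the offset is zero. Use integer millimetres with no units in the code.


translate([0, 0, 391]) cube([1510, 380, 39]);
cube([66, 66, 391]);
translate([0, 314, 0]) cube([66, 66, 391]);
translate([1444, 0, 0]) cube([66, 66, 391]);
translate([1444, 314, 0]) cube([66, 66, 391]);


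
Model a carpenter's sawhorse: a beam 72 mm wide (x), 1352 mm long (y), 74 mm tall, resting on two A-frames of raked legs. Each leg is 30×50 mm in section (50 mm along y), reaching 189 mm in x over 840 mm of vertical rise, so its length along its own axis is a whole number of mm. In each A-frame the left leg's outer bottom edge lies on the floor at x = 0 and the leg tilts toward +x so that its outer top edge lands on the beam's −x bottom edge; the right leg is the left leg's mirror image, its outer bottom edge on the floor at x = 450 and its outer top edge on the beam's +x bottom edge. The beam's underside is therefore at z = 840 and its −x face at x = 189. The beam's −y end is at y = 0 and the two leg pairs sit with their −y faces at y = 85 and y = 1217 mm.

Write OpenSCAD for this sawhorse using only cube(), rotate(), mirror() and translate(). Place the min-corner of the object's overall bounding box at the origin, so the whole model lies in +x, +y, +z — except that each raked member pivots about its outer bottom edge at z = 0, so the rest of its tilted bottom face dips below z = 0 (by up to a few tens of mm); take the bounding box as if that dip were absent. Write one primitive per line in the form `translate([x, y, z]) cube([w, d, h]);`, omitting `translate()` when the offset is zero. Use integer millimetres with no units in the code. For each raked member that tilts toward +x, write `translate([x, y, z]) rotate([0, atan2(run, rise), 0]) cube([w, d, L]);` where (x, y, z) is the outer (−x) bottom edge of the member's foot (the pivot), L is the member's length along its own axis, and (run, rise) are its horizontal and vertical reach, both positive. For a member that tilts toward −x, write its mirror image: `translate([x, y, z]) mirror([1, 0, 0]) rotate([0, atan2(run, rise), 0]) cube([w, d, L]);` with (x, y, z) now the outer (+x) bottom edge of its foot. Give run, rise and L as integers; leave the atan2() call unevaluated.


translate([189, 0, 840]) cube([72, 1352, 74]);
translate([0, 85, 0]) rotate([0, atan2(189, 840), 0]) cube([30, 50, 861]);
translate([450, 85, 0]) mirror([1, 0, 0]) rotate([0, atan2(189, 840), 0]) cube([30, 50, 861]);
translate([0, 1217, 0]) rotate([0, atan2(189, 840), 0]) cube([30, 50, 861]);
translate([450, 1217, 0]) mirror([1, 0, 0]) rotate([0, atan2(189, 840), 0]) cube([30, 50, 861]);


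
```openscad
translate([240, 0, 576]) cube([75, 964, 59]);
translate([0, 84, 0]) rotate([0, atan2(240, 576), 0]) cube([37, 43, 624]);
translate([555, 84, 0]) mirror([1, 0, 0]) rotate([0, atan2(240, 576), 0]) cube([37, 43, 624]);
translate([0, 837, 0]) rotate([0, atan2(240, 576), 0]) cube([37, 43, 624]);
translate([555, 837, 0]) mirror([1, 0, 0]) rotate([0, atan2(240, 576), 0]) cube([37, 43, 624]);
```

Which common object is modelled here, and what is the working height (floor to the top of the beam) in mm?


A sawhorse. The overall height is 635 mm.

A beam across two mirrored pairs of raked legs — a sawhorse. The beam's underside is at z = 576 (matching the legs' vertical rise in atan2(240, 576)) and the beam is 59 mm tall, so its top is at 576 + 59 = 635 mm. The raked legs top out at the beam's underside, so that is the highest point.


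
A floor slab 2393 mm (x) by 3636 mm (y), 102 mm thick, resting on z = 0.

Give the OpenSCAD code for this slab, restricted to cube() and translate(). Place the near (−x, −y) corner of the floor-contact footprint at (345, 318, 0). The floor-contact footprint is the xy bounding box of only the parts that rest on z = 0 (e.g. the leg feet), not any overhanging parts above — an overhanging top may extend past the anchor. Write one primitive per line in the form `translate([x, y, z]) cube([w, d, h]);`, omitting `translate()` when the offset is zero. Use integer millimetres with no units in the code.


translate([345, 318, 0]) cube([2393, 3636, 102]);


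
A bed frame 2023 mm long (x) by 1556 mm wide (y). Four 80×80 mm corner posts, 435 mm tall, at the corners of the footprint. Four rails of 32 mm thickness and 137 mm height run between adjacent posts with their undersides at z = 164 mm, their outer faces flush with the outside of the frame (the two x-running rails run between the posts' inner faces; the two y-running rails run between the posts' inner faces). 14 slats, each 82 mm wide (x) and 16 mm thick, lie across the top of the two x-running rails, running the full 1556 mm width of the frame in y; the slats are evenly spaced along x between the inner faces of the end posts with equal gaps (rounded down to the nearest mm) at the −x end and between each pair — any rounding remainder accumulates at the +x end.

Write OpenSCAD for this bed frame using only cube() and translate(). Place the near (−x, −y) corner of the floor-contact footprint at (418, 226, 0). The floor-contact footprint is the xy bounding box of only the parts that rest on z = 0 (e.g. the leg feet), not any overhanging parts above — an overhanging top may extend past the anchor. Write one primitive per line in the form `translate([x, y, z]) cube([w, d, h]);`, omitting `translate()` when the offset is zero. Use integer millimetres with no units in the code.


// slat z = rail_z + rail_h = 164 + 137 = 301
// slat gap = ⌊(1863 − 14·82) / 15⌋ = 47
translate([418, 226, 0]) cube([80, 80, 435]);
translate([418, 1702, 0]) cube([80, 80, 435]);
translate([2361, 226, 0]) cube([80, 80, 435]);
translate([2361, 1702, 0]) cube([80, 80, 435]);
translate([498, 226, 164]) cube([1863, 32, 137]);
translate([498, 1750, 164]) cube([1863, 32, 137]);
translate([418, 306, 164]) cube([32, 1396, 137]);
translate([2409, 306, 164]) cube([32, 1396, 137]);
translate([545, 226, 301]) cube([82, 1556, 16]);
translate([674, 226, 301]) cube([82, 1556, 16]);
translate([803, 226, 301]) cube([82, 1556, 16]);
translate([932, 226, 301]) cube([82, 1556, 16]);
translate([1061, 226, 301]) cube([82, 1556, 16]);
translate([1190, 226, 301]) cube([82, 1556, 16]);
translate([1319, 226, 301]) cube([82, 1556, 16]);
translate([1448, 226, 301]) cube([82, 1556, 16]);
translate([1577, 226, 301]) cube([82, 1556, 16]);
translate([1706, 226, 301]) cube([82, 1556, 16]);
translate([1835, 226, 301]) cube([82, 1556, 16]);
translate([1964, 226, 301]) cube([82, 1556, 16]);
translate([2093, 226, 301]) cube([82, 1556, 16]);
translate([2222, 226, 301]) cube([82, 1556, 16]);


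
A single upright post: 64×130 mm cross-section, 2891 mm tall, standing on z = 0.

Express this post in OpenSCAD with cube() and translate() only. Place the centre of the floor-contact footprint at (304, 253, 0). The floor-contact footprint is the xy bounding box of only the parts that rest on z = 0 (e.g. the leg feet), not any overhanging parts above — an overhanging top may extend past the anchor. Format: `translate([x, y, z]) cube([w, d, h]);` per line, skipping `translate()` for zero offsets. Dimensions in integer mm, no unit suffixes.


translate([272, 188, 0]) cube([64, 130, 2891]);


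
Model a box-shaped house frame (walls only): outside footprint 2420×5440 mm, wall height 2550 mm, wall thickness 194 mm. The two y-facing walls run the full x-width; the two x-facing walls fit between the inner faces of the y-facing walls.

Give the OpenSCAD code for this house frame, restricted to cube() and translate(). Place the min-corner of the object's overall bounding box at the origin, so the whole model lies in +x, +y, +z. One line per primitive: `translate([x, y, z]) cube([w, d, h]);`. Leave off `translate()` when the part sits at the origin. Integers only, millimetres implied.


cube([2420, 194, 2550]);
translate([0, 5246, 0]) cube([2420, 194, 2550]);
translate([0, 194, 0]) cube([194, 5052, 2550]);
translate([2226, 194, 0]) cube([194, 5052, 2550]);


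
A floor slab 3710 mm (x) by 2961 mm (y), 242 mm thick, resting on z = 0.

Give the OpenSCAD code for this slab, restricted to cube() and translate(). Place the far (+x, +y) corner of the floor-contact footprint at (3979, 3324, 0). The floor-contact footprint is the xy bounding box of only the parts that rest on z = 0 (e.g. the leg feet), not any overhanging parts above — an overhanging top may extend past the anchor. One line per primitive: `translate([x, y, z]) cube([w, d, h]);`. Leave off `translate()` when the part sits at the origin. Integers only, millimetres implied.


translate([269, 363, 0]) cube([3710, 2961, 242]);


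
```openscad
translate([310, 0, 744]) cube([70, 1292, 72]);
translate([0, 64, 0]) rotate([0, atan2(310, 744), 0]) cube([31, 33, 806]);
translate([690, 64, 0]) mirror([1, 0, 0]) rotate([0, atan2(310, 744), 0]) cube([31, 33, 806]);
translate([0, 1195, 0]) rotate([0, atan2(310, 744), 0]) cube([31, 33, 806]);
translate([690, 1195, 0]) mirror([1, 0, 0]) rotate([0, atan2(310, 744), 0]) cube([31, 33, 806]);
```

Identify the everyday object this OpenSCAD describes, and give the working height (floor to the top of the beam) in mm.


A sawhorse. The overall height is 816 mm.

A beam across two mirrored pairs of raked legs — a sawhorse. The beam's underside is at z = 744 (matching the legs' vertical rise in atan2(310, 744)) and the beam is 72 mm tall, so its top is at 744 + 72 = 816 mm. The raked legs top out at the beam's underside, so that is the highest point.


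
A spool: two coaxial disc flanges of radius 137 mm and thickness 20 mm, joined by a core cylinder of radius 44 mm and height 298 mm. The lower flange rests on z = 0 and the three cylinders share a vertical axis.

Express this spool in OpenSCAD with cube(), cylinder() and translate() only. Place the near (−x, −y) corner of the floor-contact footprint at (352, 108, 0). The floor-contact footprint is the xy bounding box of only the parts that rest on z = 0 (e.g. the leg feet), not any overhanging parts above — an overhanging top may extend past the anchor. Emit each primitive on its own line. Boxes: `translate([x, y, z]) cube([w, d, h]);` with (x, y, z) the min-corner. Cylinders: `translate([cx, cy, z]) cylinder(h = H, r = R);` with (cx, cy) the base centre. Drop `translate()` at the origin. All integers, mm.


translate([489, 245, 0]) cylinder(h = 20, r = 137);
translate([489, 245, 20]) cylinder(h = 298, r = 44);
translate([489, 245, 318]) cylinder(h = 20, r = 137);


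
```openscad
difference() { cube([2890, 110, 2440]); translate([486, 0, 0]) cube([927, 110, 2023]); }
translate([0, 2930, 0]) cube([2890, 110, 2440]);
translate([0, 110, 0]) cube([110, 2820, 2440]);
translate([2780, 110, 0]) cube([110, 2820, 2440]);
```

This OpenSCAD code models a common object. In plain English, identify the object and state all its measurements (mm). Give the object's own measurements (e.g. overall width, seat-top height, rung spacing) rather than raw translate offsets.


A single room: four walls, each 2440 mm tall and 110 mm thick, enclosing an outside footprint 2890×3040 mm (x × y), no floor or roof. The front and back walls (−y and +y sides) run the full x-width; the side walls fit between their inner faces. A door opening 927 mm wide and 2023 mm tall is cut through the front wall from the floor up, its −x edge 486 mm from the wall's −x end.


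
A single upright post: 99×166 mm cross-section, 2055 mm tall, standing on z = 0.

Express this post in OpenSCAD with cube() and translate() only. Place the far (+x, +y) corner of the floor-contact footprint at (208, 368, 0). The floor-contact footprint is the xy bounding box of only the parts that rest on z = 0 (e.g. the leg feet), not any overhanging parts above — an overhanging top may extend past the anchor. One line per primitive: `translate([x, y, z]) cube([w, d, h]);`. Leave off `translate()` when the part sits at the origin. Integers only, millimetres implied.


translate([109, 202, 0]) cube([99, 166, 2055]);


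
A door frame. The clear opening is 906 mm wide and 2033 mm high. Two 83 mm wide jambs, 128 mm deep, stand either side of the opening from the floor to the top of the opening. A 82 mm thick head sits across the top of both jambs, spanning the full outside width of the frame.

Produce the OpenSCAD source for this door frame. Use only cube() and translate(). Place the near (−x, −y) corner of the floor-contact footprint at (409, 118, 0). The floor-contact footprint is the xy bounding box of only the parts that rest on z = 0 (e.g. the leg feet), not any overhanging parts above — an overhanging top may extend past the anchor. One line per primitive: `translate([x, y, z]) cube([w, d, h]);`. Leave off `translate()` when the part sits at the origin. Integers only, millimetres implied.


translate([409, 118, 0]) cube([83, 128, 2033]);
translate([1398, 118, 0]) cube([83, 128, 2033]);
translate([409, 118, 2033]) cube([1072, 128, 82]);


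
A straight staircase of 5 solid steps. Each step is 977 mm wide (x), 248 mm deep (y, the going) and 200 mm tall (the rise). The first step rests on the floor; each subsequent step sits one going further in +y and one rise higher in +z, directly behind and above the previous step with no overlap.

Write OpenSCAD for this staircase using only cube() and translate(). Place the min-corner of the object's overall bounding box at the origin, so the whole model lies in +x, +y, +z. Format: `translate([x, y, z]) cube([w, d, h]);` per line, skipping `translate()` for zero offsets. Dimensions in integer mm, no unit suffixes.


cube([977, 248, 200]);
translate([0, 248, 200]) cube([977, 248, 200]);
translate([0, 496, 400]) cube([977, 248, 200]);
translate([0, 744, 600]) cube([977, 248, 200]);
translate([0, 992, 800]) cube([977, 248, 200]);


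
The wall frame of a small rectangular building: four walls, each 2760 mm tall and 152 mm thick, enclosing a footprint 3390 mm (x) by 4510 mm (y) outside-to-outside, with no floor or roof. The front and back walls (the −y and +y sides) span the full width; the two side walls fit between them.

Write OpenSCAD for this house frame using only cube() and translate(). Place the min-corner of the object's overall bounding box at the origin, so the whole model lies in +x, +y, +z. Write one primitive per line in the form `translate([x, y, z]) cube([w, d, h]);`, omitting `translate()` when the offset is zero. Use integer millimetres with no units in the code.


cube([3390, 152, 2760]);
translate([0, 4358, 0]) cube([3390, 152, 2760]);
translate([0, 152, 0]) cube([152, 4206, 2760]);
translate([3238, 152, 0]) cube([152, 4206, 2760]);


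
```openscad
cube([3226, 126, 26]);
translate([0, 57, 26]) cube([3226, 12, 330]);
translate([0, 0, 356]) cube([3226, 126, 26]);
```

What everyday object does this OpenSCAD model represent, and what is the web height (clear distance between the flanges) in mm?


An I-beam. The web height is 330 mm.

Two wide flanges with a thin centred web — an I-beam. Overall 382 mm minus two 26 mm flanges gives a web of 382 − 2·26 = 330 mm.


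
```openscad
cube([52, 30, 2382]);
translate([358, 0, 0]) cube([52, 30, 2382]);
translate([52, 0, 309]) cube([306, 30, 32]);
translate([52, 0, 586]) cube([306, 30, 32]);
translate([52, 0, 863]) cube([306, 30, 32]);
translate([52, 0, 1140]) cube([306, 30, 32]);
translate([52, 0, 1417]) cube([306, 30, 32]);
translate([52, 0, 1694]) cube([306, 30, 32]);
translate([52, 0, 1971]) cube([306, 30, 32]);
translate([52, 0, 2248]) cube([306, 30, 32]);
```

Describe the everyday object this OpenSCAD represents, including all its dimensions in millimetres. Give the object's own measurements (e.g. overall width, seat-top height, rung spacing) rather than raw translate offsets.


A straight ladder. Two 52×30 mm vertical rails, 2382 mm tall, stand 410 mm apart (outside-to-outside) with their front faces coplanar on the −y side. 8 rungs, each 30 mm deep and 32 mm tall, span between the inner faces of the rails, front faces flush with the rails. The lowest rung's underside is at z = 309 mm and rungs are spaced 277 mm apart (underside to underside).


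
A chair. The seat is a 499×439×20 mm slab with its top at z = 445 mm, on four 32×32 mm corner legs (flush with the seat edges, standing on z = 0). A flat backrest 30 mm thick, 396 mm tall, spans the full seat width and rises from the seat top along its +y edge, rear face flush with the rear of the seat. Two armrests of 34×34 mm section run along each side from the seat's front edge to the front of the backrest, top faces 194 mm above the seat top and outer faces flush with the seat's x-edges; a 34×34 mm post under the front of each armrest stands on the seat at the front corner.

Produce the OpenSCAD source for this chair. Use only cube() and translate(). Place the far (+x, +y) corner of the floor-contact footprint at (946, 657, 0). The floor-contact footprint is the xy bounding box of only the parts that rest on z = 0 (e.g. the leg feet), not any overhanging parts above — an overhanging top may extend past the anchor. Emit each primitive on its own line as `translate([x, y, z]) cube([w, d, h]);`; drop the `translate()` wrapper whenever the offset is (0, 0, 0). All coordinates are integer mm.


translate([447, 218, 425]) cube([499, 439, 20]);
translate([447, 218, 0]) cube([32, 32, 425]);
translate([914, 218, 0]) cube([32, 32, 425]);
translate([447, 625, 0]) cube([32, 32, 425]);
translate([914, 625, 0]) cube([32, 32, 425]);
translate([447, 627, 445]) cube([499, 30, 396]);
translate([447, 218, 605]) cube([34, 409, 34]);
translate([912, 218, 605]) cube([34, 409, 34]);
translate([447, 218, 445]) cube([34, 34, 160]);
translate([912, 218, 445]) cube([34, 34, 160]);


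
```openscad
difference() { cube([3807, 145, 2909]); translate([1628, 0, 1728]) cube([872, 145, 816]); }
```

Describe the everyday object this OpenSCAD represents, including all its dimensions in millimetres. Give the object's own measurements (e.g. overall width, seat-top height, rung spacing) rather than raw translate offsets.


A wall 3807 mm long (x), 145 mm thick (y), 2909 mm tall, with a rectangular window opening cut through it. The opening is 872 mm wide and 816 mm tall; its sill is at z = 1728 mm and its near (−x) edge is 1628 mm from the wall's −x end. The opening passes through the full wall thickness.


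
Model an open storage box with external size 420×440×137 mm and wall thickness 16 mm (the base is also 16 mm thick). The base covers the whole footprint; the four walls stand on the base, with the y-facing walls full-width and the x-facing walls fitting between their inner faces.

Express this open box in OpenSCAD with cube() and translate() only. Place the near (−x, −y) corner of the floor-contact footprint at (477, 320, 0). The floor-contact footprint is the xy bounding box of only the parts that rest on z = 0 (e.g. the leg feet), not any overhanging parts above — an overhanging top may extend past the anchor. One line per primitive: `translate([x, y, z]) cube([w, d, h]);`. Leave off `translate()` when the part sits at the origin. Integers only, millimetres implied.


translate([477, 320, 0]) cube([420, 440, 16]);
translate([477, 320, 16]) cube([420, 16, 121]);
translate([477, 744, 16]) cube([420, 16, 121]);
translate([477, 336, 16]) cube([16, 408, 121]);
translate([881, 336, 16]) cube([16, 408, 121]);


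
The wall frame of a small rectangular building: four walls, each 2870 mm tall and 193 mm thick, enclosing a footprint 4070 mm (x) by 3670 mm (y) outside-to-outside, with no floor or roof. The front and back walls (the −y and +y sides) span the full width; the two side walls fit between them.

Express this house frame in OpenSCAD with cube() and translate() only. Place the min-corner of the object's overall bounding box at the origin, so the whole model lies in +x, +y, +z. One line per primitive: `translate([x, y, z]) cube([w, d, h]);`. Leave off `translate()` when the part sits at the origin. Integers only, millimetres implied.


cube([4070, 193, 2870]);
translate([0, 3477, 0]) cube([4070, 193, 2870]);
translate([0, 193, 0]) cube([193, 3284, 2870]);
translate([3877, 193, 0]) cube([193, 3284, 2870]);


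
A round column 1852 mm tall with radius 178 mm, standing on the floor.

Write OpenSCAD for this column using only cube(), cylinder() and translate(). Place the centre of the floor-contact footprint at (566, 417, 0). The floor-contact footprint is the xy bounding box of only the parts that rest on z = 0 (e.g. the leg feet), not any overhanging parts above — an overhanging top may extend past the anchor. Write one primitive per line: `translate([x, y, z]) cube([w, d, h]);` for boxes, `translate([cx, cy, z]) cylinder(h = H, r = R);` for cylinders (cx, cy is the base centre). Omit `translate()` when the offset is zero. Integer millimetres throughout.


translate([566, 417, 0]) cylinder(h = 1852, r = 178);


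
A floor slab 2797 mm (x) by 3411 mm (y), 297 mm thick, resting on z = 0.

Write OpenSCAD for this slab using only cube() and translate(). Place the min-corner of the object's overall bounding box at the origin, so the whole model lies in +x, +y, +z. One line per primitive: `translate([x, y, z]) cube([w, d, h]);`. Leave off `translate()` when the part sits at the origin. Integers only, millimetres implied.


cube([2797, 3411, 297]);
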